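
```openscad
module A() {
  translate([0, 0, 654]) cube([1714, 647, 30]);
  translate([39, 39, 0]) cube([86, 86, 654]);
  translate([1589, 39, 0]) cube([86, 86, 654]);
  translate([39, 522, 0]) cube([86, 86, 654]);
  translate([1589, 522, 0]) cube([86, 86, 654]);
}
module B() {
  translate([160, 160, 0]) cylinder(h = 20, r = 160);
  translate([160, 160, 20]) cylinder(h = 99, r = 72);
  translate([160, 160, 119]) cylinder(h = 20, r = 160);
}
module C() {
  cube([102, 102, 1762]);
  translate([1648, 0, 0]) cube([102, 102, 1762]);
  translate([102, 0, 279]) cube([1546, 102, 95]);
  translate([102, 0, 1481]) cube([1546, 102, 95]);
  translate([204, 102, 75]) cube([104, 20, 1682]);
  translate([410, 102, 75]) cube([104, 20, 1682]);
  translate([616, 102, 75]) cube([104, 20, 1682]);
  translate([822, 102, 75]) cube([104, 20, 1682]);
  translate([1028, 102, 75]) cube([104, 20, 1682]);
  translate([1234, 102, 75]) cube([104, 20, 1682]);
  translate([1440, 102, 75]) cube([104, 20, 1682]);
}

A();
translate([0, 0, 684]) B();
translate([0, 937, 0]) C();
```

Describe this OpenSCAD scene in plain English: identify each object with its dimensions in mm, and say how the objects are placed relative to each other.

A is a table with a 1714×647 mm rectangular top, 30 mm thick, top surface at z = 684 mm, supported by four 86×86 mm square legs, each inset 39 mm from the nearest pair of top edges, running from the floor.

B is a spool: two coaxial disc flanges of radius 160 mm and thickness 20 mm, joined by a core cylinder of radius 72 mm and height 99 mm. The lower flange rests on z = 0 and the three cylinders share a vertical axis.

C is a fence section. Two 102×102 mm posts, 1762 mm tall, stand on the floor with a clear span of 1546 mm between their inner faces. Two horizontal rails of 102×95 mm section span the gap between the posts with their undersides at z = 279 mm and z = 1481 mm, flush with the posts' −y face. 7 pickets, each 104 mm wide, 20 mm thick and 1682 mm tall, are fixed to the +y face of the rails with their bottoms at z = 75 mm, evenly spaced across the span with equal gaps (rounded down to the nearest mm) at the −x end and between each pair — any rounding remainder accumulates at the +x end.

The spool is on top of the table. The fence section is on the floor beside the table on its +y side.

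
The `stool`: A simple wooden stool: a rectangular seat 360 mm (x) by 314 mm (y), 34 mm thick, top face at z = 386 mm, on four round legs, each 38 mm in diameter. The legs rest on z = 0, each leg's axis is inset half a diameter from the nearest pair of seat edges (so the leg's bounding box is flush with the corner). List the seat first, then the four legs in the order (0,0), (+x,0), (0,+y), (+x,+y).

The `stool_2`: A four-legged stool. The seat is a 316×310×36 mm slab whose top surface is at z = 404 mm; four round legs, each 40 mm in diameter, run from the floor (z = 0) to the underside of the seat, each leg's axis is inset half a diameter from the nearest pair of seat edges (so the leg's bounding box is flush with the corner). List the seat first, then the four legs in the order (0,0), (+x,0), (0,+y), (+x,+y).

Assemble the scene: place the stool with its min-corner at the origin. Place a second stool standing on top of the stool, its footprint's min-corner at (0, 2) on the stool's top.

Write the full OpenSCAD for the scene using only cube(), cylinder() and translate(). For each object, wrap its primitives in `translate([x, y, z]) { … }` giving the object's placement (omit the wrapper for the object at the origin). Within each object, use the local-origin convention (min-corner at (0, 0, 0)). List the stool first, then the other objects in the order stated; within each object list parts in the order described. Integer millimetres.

translate([0, 0, 352]) cube([360, 314, 34]);
translate([19, 19, 0]) cylinder(h = 352, r = 19);
translate([341, 19, 0]) cylinder(h = 352, r = 19);
translate([19, 295, 0]) cylinder(h = 352, r = 19);
translate([341, 295, 0]) cylinder(h = 352, r = 19);
translate([0, 2, 386]) {
  translate([0, 0, 368]) cube([316, 310, 36]);
  translate([20, 20, 0]) cylinder(h = 368, r = 20);
  translate([296, 20, 0]) cylinder(h = 368, r = 20);
  translate([20, 290, 0]) cylinder(h = 368, r = 20);
  translate([296, 290, 0]) cylinder(h = 368, r = 20);
}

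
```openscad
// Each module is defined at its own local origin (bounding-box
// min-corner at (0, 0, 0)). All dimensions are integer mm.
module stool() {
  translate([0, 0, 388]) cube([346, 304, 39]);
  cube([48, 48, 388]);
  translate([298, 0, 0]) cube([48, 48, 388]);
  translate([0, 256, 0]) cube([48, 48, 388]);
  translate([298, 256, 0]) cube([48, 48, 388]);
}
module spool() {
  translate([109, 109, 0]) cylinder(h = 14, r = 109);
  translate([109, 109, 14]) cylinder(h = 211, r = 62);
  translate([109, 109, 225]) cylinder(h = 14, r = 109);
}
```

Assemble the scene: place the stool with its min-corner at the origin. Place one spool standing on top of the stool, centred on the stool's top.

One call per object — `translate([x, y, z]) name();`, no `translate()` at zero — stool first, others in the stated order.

stool();
translate([64, 43, 427]) spool();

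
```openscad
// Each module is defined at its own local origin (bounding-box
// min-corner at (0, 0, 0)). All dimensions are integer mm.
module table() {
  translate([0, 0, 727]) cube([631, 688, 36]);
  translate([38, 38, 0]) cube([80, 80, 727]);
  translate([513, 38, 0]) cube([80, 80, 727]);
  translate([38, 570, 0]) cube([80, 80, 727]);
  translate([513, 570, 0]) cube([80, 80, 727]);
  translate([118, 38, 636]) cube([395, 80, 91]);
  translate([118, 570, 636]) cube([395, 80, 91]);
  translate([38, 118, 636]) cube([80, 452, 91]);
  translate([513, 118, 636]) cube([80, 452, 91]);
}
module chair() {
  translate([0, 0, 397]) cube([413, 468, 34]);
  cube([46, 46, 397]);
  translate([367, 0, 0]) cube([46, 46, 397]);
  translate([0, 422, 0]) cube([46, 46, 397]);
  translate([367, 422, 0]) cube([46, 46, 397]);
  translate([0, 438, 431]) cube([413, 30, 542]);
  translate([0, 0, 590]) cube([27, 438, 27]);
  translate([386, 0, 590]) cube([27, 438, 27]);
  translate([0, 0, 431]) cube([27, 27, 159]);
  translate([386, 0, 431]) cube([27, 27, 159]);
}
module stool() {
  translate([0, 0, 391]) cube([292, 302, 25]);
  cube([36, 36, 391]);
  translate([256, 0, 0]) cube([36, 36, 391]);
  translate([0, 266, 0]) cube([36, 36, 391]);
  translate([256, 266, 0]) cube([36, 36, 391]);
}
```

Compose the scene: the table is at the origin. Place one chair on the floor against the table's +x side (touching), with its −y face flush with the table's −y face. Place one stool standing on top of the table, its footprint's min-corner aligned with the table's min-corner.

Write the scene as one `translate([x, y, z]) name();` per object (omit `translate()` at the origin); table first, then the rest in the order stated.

table();
translate([631, 0, 0]) chair();
translate([0, 0, 763]) stool();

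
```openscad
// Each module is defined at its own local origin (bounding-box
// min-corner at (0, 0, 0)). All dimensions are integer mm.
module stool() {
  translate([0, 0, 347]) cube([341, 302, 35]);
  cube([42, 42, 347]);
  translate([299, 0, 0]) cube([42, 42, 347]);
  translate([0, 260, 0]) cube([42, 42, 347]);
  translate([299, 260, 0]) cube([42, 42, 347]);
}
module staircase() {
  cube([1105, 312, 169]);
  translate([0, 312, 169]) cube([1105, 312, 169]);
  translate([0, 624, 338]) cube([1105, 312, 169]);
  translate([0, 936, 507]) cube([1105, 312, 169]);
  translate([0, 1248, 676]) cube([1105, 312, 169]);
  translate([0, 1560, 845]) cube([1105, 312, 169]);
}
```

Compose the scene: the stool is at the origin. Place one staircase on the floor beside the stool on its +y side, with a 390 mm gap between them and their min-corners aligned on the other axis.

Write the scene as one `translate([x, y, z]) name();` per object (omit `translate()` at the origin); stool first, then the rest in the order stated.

stool();
translate([0, 692, 0]) staircase();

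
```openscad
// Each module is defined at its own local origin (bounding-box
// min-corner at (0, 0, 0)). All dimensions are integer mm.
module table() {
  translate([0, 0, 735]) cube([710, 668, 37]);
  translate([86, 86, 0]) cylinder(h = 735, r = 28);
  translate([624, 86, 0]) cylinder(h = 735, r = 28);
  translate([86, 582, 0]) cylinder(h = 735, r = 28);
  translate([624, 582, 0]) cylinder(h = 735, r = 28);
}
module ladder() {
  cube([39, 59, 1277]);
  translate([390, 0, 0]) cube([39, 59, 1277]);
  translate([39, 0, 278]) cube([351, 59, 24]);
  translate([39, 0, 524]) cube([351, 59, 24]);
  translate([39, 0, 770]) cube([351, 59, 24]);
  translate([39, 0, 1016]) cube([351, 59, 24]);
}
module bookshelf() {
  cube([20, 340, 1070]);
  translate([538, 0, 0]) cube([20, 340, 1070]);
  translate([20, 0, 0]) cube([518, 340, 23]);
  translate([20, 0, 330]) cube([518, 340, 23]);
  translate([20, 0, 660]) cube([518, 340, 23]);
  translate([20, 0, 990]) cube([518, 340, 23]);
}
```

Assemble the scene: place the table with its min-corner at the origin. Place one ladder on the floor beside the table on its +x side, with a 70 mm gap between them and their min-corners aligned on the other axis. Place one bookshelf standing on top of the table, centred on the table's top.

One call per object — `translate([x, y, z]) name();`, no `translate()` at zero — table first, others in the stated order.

table();
translate([780, 0, 0]) ladder();
translate([76, 164, 772]) bookshelf();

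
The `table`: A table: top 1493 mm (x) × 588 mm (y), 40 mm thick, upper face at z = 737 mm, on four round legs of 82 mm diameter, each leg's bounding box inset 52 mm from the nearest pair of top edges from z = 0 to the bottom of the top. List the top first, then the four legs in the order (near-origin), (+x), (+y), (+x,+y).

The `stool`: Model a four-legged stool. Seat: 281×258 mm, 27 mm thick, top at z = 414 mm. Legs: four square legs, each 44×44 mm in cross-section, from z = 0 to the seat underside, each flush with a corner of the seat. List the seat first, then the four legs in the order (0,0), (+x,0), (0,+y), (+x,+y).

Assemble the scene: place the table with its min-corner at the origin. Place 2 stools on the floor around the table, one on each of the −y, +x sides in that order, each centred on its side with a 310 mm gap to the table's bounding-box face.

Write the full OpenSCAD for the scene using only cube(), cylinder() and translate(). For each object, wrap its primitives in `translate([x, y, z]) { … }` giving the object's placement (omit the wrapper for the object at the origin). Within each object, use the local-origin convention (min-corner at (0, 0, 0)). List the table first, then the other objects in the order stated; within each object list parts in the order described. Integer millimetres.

translate([0, 0, 697]) cube([1493, 588, 40]);
translate([93, 93, 0]) cylinder(h = 697, r = 41);
translate([1400, 93, 0]) cylinder(h = 697, r = 41);
translate([93, 495, 0]) cylinder(h = 697, r = 41);
translate([1400, 495, 0]) cylinder(h = 697, r = 41);
translate([606, -568, 0]) {
  translate([0, 0, 387]) cube([281, 258, 27]);
  cube([44, 44, 387]);
  translate([237, 0, 0]) cube([44, 44, 387]);
  translate([0, 214, 0]) cube([44, 44, 387]);
  translate([237, 214, 0]) cube([44, 44, 387]);
}
translate([1803, 165, 0]) {
  translate([0, 0, 387]) cube([281, 258, 27]);
  cube([44, 44, 387]);
  translate([237, 0, 0]) cube([44, 44, 387]);
  translate([0, 214, 0]) cube([44, 44, 387]);
  translate([237, 214, 0]) cube([44, 44, 387]);
}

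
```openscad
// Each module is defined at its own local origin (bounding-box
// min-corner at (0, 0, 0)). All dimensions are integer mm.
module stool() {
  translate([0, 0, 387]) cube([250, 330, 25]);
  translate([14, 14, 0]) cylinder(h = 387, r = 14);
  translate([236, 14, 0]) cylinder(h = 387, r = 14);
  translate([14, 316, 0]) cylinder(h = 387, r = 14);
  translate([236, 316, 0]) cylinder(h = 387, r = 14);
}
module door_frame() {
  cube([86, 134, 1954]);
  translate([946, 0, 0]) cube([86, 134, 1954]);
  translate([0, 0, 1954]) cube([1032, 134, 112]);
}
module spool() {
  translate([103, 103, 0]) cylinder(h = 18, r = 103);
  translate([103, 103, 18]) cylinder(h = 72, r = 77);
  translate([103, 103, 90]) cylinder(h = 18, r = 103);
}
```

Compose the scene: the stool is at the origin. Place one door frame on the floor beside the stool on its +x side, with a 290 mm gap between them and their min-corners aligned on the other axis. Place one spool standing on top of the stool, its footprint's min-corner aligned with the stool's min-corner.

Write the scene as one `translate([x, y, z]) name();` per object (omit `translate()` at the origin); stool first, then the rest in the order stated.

stool();
translate([540, 0, 0]) door_frame();
translate([0, 0, 412]) spool();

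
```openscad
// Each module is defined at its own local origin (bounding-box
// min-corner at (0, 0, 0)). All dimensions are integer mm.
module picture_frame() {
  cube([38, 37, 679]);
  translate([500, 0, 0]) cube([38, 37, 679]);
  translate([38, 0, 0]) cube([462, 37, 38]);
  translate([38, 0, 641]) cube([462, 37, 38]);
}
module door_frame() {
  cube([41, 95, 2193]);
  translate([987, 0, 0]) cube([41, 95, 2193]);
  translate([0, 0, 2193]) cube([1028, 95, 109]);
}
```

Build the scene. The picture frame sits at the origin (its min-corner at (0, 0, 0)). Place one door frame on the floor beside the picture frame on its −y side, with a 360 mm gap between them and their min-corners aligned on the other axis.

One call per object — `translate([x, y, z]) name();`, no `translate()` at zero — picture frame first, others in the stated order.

picture_frame();
translate([0, -455, 0]) door_frame();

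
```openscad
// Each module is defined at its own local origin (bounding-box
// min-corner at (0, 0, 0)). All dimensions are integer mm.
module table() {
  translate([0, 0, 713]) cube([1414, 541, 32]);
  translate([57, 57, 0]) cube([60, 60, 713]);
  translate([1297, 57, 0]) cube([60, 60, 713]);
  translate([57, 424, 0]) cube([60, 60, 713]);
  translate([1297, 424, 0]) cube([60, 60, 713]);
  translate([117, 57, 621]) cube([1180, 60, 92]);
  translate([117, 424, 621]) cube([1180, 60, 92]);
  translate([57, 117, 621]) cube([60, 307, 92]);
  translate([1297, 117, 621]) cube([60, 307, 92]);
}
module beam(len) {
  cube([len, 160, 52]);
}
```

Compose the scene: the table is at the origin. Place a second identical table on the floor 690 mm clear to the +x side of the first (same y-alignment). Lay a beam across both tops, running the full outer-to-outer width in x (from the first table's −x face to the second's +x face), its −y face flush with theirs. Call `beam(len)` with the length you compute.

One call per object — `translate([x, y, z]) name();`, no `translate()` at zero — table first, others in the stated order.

table();
translate([2104, 0, 0]) table();
translate([0, 0, 745]) beam(3518);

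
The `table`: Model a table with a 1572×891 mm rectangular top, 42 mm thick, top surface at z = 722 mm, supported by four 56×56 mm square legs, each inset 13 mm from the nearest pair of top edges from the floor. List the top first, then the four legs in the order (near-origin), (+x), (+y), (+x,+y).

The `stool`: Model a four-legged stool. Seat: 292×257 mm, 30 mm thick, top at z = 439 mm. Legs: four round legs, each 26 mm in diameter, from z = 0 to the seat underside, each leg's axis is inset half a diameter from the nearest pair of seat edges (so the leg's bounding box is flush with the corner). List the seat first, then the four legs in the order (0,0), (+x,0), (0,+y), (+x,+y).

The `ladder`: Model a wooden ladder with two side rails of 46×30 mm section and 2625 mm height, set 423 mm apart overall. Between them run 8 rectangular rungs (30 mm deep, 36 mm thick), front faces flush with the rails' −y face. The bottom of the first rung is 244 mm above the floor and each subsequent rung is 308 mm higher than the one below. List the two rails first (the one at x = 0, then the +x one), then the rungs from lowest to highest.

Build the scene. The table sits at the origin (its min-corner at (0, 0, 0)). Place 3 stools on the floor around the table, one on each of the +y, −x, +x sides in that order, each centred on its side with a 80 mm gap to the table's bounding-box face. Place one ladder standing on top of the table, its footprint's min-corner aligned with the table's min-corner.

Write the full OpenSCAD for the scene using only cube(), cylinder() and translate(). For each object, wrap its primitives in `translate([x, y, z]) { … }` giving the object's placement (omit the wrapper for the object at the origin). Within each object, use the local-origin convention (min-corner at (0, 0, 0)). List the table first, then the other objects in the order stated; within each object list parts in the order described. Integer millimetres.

translate([0, 0, 680]) cube([1572, 891, 42]);
translate([13, 13, 0]) cube([56, 56, 680]);
translate([1503, 13, 0]) cube([56, 56, 680]);
translate([13, 822, 0]) cube([56, 56, 680]);
translate([1503, 822, 0]) cube([56, 56, 680]);
translate([640, 971, 0]) {
  translate([0, 0, 409]) cube([292, 257, 30]);
  translate([13, 13, 0]) cylinder(h = 409, r = 13);
  translate([279, 13, 0]) cylinder(h = 409, r = 13);
  translate([13, 244, 0]) cylinder(h = 409, r = 13);
  translate([279, 244, 0]) cylinder(h = 409, r = 13);
}
translate([-372, 317, 0]) {
  translate([0, 0, 409]) cube([292, 257, 30]);
  translate([13, 13, 0]) cylinder(h = 409, r = 13);
  translate([279, 13, 0]) cylinder(h = 409, r = 13);
  translate([13, 244, 0]) cylinder(h = 409, r = 13);
  translate([279, 244, 0]) cylinder(h = 409, r = 13);
}
translate([1652, 317, 0]) {
  translate([0, 0, 409]) cube([292, 257, 30]);
  translate([13, 13, 0]) cylinder(h = 409, r = 13);
  translate([279, 13, 0]) cylinder(h = 409, r = 13);
  translate([13, 244, 0]) cylinder(h = 409, r = 13);
  translate([279, 244, 0]) cylinder(h = 409, r = 13);
}
translate([0, 0, 722]) {
  cube([46, 30, 2625]);
  translate([377, 0, 0]) cube([46, 30, 2625]);
  translate([46, 0, 244]) cube([331, 30, 36]);
  translate([46, 0, 552]) cube([331, 30, 36]);
  translate([46, 0, 860]) cube([331, 30, 36]);
  translate([46, 0, 1168]) cube([331, 30, 36]);
  translate([46, 0, 1476]) cube([331, 30, 36]);
  translate([46, 0, 1784]) cube([331, 30, 36]);
  translate([46, 0, 2092]) cube([331, 30, 36]);
  translate([46, 0, 2400]) cube([331, 30, 36]);
}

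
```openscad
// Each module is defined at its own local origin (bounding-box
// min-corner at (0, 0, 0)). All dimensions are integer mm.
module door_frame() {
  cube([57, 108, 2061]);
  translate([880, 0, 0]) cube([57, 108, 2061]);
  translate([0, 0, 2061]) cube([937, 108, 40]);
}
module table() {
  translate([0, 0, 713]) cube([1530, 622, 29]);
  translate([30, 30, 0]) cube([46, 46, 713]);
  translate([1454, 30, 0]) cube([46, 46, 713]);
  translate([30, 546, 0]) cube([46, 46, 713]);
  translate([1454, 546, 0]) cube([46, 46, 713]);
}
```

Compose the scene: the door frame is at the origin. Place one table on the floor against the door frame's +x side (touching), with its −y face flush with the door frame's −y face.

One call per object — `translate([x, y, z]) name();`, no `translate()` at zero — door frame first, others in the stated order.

door_frame();
translate([937, 0, 0]) table();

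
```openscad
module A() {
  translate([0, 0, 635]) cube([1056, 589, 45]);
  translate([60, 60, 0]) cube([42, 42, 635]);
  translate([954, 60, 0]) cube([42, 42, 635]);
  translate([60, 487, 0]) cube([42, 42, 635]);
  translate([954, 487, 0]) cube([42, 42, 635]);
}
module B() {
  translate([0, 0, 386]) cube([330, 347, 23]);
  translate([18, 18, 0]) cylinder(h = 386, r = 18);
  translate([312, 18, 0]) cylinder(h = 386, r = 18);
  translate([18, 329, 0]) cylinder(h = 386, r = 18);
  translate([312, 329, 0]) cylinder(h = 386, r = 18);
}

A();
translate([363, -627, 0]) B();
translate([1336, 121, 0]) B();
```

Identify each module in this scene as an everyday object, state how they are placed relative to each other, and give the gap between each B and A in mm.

Each stool's nearest face is 280 mm from the table's bounding box.

A is a table. B is a stool. Two stools sit around the table at the −y, +x sides. The gap between each stool and the table is 280 mm.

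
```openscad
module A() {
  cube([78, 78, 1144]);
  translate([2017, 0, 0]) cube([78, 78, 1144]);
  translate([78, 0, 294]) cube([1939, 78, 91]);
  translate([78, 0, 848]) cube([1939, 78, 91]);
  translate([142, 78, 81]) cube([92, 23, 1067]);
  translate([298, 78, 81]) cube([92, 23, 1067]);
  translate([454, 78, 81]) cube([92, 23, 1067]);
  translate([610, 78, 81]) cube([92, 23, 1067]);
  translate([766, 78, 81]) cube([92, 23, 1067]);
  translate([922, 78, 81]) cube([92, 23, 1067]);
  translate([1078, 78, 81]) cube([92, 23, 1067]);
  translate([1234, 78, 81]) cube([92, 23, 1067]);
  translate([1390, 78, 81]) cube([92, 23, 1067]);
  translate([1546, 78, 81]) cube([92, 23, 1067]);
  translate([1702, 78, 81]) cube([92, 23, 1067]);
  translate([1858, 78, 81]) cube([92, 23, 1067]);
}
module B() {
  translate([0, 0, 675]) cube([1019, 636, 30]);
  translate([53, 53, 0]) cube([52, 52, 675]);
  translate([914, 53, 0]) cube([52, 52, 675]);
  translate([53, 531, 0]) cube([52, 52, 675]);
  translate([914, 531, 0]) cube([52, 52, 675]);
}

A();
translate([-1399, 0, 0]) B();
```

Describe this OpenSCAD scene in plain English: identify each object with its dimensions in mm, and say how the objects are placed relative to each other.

A is a fence section. Two 78×78 mm posts, 1144 mm tall, stand on the floor with a clear span of 1939 mm between their inner faces. Two horizontal rails of 78×91 mm section span the gap between the posts with their undersides at z = 294 mm and z = 848 mm, flush with the posts' −y face. 12 pickets, each 92 mm wide, 23 mm thick and 1067 mm tall, are fixed to the +y face of the rails with their bottoms at z = 81 mm, evenly spaced across the span with equal gaps (rounded down to the nearest mm) at the −x end and between each pair — any rounding remainder accumulates at the +x end.

B is a table: top 1019 mm (x) × 636 mm (y), 30 mm thick, upper face at z = 705 mm, on four 52×52 mm square legs, each inset 53 mm from the nearest pair of top edges, running from z = 0 to the bottom of the top.

The table is on the floor beside the fence section on its −x side.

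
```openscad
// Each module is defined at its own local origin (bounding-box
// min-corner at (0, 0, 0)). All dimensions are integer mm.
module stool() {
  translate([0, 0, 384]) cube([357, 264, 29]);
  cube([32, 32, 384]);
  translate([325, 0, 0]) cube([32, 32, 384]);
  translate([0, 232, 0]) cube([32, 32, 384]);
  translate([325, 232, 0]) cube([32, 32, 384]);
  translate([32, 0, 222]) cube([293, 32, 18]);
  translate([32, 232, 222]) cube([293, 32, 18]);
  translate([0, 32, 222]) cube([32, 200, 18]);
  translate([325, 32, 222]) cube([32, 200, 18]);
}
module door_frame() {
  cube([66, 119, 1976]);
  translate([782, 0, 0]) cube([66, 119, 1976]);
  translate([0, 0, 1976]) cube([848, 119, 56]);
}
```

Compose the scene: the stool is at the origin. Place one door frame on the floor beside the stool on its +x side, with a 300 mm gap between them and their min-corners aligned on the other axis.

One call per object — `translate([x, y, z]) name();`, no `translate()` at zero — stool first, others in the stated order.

stool();
translate([657, 0, 0]) door_frame();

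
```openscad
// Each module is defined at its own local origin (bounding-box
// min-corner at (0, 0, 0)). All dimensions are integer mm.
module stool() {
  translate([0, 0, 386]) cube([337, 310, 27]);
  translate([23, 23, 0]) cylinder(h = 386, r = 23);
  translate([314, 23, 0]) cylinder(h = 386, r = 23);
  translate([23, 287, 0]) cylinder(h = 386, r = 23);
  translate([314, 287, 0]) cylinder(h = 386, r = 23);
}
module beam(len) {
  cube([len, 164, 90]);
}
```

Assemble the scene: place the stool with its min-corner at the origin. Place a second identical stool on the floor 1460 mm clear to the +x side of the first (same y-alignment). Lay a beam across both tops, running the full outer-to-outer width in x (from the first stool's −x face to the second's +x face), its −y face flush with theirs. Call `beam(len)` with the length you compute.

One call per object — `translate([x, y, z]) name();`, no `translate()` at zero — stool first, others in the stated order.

stool();
translate([1797, 0, 0]) stool();
translate([0, 0, 413]) beam(2134);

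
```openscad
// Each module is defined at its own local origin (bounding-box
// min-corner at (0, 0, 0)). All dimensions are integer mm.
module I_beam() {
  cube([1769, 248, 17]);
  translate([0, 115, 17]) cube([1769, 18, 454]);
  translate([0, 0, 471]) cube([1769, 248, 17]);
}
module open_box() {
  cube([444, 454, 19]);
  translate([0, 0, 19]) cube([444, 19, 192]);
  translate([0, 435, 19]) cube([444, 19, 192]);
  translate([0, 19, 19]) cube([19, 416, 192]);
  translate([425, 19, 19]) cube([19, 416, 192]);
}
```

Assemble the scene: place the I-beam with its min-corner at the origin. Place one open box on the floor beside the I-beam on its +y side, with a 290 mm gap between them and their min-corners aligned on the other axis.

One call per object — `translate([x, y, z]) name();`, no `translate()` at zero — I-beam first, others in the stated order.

I_beam();
translate([0, 538, 0]) open_box();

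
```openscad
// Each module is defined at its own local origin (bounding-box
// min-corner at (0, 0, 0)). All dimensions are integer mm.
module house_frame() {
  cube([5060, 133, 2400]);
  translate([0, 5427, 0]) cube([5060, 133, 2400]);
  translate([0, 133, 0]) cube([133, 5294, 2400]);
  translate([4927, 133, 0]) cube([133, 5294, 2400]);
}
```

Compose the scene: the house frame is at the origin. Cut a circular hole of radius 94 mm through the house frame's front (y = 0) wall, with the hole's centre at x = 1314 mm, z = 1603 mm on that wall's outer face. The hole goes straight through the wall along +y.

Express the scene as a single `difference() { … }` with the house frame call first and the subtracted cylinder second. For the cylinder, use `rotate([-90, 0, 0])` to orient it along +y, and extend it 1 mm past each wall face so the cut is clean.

difference() {
  house_frame();
  translate([1314, -1, 1603]) rotate([-90, 0, 0]) cylinder(h = 135, r = 94);
}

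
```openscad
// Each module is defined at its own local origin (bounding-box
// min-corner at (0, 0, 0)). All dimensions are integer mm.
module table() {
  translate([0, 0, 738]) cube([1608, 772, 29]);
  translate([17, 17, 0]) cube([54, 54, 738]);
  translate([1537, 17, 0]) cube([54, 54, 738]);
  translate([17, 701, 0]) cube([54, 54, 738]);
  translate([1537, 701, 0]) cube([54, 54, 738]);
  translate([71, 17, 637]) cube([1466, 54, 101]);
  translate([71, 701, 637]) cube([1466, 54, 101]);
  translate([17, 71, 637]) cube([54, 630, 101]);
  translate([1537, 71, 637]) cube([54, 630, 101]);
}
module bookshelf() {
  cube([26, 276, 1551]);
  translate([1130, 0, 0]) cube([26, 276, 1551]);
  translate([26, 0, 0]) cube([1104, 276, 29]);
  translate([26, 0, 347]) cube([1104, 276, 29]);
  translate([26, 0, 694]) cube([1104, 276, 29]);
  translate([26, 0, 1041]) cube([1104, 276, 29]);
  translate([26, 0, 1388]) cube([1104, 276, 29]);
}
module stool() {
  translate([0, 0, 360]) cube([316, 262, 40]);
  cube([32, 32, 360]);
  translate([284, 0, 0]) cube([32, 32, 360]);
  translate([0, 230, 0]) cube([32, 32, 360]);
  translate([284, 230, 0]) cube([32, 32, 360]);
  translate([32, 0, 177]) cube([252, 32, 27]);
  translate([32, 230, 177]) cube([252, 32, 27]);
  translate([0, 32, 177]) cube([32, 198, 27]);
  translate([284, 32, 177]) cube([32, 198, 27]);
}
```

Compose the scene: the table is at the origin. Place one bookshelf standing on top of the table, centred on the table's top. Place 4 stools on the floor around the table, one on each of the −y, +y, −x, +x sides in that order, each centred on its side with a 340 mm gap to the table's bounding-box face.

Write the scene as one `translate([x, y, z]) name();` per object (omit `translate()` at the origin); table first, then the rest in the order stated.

table();
translate([226, 248, 767]) bookshelf();
translate([646, -602, 0]) stool();
translate([646, 1112, 0]) stool();
translate([-656, 255, 0]) stool();
translate([1948, 255, 0]) stool();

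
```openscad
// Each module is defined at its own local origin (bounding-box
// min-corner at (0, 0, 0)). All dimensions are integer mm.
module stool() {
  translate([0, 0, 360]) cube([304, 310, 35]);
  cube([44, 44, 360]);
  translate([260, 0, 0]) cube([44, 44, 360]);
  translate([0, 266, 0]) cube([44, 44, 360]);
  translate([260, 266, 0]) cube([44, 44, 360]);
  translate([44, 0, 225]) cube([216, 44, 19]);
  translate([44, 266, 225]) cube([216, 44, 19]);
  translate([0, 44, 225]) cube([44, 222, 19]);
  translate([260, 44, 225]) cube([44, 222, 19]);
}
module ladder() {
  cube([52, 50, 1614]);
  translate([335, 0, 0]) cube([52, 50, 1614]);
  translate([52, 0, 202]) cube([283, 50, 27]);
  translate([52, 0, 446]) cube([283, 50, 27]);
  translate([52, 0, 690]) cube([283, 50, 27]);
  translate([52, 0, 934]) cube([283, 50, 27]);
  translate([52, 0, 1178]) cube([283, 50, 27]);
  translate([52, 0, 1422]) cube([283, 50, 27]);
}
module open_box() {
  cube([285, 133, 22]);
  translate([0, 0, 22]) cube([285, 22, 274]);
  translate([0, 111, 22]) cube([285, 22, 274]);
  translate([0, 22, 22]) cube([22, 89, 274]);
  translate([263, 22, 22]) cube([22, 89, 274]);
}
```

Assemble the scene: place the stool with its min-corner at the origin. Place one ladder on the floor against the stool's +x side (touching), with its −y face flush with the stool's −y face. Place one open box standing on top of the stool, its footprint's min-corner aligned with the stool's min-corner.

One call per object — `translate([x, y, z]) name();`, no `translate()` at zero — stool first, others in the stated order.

stool();
translate([304, 0, 0]) ladder();
translate([0, 0, 395]) open_box();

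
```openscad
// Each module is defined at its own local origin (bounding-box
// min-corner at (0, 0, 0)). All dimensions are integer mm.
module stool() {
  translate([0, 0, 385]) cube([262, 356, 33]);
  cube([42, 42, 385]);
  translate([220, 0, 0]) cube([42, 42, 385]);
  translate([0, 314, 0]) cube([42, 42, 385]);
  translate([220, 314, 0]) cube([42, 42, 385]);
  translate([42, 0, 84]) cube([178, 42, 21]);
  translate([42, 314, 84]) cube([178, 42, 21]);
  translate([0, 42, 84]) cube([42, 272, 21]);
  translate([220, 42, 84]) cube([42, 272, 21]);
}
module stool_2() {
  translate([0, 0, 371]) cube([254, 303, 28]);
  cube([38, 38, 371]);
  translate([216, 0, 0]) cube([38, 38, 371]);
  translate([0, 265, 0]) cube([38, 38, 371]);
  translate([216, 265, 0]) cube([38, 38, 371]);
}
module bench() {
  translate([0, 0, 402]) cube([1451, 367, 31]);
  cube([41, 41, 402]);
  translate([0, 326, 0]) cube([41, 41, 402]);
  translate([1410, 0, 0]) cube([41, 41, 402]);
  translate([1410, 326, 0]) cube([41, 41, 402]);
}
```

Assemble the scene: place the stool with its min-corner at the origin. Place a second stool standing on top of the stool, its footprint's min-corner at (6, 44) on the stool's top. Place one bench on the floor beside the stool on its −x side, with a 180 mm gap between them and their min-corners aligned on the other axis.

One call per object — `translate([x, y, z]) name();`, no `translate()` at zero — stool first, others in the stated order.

stool();
translate([6, 44, 418]) stool_2();
translate([-1631, 0, 0]) bench();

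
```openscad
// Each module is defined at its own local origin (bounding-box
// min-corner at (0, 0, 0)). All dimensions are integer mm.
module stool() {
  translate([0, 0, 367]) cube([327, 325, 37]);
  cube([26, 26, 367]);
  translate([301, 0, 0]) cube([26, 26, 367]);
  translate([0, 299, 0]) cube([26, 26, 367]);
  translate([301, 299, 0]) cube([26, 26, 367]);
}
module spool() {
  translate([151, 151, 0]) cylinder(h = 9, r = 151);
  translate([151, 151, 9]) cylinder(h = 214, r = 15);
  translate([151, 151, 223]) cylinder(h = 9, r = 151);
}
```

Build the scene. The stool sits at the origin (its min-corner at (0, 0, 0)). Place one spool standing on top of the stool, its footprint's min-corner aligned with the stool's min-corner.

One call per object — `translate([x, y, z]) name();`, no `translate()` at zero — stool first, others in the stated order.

stool();
translate([0, 0, 404]) spool();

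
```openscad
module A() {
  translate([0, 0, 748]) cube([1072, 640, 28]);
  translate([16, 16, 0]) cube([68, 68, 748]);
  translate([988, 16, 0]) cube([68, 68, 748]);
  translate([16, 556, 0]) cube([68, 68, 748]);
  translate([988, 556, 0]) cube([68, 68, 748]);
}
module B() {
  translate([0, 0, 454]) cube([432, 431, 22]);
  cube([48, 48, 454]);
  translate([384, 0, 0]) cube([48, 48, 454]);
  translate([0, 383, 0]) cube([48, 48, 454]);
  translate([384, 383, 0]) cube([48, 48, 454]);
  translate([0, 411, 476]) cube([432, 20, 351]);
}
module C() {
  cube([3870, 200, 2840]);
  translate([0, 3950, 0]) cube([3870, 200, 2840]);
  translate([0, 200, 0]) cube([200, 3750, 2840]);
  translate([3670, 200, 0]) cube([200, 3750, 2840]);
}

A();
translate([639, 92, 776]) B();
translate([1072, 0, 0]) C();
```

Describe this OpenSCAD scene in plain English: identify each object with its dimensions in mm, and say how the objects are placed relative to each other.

A is a rectangular dining table. The top is 1072×640×28 mm with its upper surface at z = 776 mm. It stands on four 68×68 mm square legs, each inset 16 mm from the nearest pair of top edges, running from the floor to the underside of the top.

B is a chair. The seat is a 432×431×22 mm slab with its top at z = 476 mm, on four 48×48 mm corner legs (flush with the seat edges, standing on z = 0). A flat backrest 20 mm thick, 351 mm tall, spans the full seat width and rises from the seat top along its +y edge, rear face flush with the rear of the seat.

C is the wall frame of a small rectangular building: four walls, each 2840 mm tall and 200 mm thick, enclosing a footprint 3870 mm (x) by 4150 mm (y) outside-to-outside, with no floor or roof. The front and back walls (the −y and +y sides) span the full width; the two side walls fit between them.

The chair is on top of the table. The house frame is against the table's +x side, with their −y faces flush.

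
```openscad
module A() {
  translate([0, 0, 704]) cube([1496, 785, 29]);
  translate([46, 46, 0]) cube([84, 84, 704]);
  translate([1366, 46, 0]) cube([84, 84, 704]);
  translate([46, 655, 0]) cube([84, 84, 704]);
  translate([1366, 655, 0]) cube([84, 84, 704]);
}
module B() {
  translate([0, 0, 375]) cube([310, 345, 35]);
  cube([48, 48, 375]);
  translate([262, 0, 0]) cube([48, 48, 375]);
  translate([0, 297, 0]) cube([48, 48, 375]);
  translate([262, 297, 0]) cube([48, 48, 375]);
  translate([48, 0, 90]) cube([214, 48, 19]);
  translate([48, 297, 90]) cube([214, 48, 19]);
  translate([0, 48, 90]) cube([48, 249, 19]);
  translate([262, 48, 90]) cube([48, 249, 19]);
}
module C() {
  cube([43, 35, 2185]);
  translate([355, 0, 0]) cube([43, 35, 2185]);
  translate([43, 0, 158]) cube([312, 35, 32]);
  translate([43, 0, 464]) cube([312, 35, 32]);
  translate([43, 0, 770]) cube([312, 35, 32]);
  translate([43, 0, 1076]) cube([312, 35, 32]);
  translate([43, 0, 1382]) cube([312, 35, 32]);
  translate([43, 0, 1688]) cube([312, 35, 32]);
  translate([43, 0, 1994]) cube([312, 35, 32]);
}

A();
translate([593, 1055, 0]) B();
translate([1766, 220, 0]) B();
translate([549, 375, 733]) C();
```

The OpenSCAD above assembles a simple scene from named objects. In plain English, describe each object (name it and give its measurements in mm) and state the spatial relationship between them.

A is a table: top 1496 mm (x) × 785 mm (y), 29 mm thick, upper face at z = 733 mm, on four 84×84 mm square legs, each inset 46 mm from the nearest pair of top edges, running from z = 0 to the bottom of the top.

B is a simple wooden stool: a rectangular seat 310 mm (x) by 345 mm (y), 35 mm thick, top face at z = 410 mm, on four square legs, each 48×48 mm in cross-section. The legs rest on z = 0, each flush with a corner of the seat. Four stretchers, 48 mm wide and 19 mm tall, connect adjacent legs with their undersides at z = 90 mm, each running between the inner faces of the legs it joins and aligned with the legs' outer faces on the other axis.

C is a straight ladder. Two 43×35 mm vertical rails, 2185 mm tall, stand 398 mm apart (outside-to-outside) with their front faces coplanar on the −y side. 7 rungs, each 35 mm deep and 32 mm tall, span between the inner faces of the rails, front faces flush with the rails. The lowest rung's underside is at z = 158 mm and rungs are spaced 306 mm apart (underside to underside).

Two stools sit around the table at the +y, +x sides. The ladder is on top of the table, centred.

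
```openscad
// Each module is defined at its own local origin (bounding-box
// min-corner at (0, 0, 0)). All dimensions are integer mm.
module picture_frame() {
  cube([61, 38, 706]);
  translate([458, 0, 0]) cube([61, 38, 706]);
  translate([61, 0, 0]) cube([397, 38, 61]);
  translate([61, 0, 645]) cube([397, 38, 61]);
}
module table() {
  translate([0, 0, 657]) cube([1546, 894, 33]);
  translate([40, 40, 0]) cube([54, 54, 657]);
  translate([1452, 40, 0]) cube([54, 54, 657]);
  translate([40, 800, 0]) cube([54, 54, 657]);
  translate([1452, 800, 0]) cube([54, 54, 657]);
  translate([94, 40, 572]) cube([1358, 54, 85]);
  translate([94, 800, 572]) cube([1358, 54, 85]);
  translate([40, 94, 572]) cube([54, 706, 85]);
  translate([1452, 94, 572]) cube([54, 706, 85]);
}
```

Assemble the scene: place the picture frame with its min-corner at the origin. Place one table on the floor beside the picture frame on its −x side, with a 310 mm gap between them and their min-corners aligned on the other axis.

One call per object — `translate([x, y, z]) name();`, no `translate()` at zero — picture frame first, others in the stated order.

picture_frame();
translate([-1856, 0, 0]) table();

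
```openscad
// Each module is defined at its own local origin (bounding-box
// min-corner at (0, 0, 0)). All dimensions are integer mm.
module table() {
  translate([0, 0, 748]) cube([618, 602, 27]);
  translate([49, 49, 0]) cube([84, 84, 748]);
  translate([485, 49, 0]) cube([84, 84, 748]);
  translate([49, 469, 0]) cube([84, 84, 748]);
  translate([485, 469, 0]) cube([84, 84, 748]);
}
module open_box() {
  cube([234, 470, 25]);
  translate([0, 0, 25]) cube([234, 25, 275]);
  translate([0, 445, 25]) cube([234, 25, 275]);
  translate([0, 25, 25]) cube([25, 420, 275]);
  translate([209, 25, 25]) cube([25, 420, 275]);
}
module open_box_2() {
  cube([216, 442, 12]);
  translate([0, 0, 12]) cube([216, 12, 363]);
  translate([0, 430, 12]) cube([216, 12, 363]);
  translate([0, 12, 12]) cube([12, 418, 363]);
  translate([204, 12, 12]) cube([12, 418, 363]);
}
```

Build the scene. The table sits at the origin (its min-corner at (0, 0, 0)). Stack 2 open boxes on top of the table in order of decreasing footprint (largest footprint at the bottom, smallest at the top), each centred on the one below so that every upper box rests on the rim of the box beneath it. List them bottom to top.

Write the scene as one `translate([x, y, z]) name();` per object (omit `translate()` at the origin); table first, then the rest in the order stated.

table();
translate([192, 66, 775]) open_box();
translate([201, 80, 1075]) open_box_2();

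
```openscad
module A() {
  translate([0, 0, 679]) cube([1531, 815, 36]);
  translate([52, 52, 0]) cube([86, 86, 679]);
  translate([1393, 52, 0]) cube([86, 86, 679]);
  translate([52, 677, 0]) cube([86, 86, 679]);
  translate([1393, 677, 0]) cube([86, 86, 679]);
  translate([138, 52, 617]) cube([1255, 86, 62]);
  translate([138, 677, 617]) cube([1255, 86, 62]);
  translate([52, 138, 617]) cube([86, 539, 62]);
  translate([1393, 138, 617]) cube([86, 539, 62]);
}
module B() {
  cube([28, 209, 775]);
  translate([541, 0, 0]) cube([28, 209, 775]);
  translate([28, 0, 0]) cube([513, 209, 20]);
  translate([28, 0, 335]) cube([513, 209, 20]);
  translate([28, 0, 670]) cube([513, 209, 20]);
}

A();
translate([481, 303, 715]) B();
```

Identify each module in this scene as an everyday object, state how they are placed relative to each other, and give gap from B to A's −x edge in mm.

A is a table. B is a bookshelf. The bookshelf is on top of the table, centred. The gap from the bookshelf to the table's −x edge is 481 mm.

The bookshelf's min-x is at 481; the table's min-x is 0; gap = 481 mm.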